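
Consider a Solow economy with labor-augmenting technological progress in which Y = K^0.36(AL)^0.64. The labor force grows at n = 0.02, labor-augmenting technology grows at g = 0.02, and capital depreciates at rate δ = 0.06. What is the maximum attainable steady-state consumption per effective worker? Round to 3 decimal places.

c_gold ≈ 1.316

The effective depreciation rate is n + g + δ = 0.02 + 0.02 + 0.06 = 0.1.
Setting f'(k) = n+g+δ gives 0.36·k^(0.36−1) = 0.1, hence k_gold = (0.36/0.1)^(1/0.64) ≈ 7.3998.
y_gold = 7.3998^0.36 ≈ 2.0555.
c_gold = y_gold − (n+g+δ)·k_gold = 2.0555 − 0.1·7.3998 ≈ 1.3155.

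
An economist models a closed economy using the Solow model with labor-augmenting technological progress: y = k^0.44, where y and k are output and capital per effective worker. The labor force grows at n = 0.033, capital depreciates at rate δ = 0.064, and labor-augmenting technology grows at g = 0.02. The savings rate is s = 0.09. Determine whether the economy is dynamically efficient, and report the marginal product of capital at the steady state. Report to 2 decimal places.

The effective depreciation rate is n + g + δ = 0.033 + 0.02 + 0.064 = 0.117.
Steady-state k*: s·k^0.44 = 0.117·k gives k* = (0.09/0.117)^(1/0.56) ≈ 0.6259.
MPK = 0.44·0.6259^(-0.56) ≈ 0.5720.
MPK > n+g+δ = 0.117, so the economy is dynamically efficient (under-saving).

dynamically efficient; MPK ≈ 0.57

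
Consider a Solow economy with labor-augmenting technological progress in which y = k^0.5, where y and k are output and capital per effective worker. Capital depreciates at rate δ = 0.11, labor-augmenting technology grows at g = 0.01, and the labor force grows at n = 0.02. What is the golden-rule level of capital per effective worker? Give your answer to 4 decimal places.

k_gold ≈ 12.7551

n + g + δ = 0.02 + 0.01 + 0.11 = 0.14.
At the golden rule the marginal product of capital equals n+g+δ: 0.5·k^(0.5−1) = 0.14. Solving, k_gold = (0.5/0.14)^(1/0.5) ≈ 12.7551.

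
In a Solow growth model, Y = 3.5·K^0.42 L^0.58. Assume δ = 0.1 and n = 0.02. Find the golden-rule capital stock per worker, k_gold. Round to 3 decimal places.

Capital per worker breaks even when investment replaces (n + δ)·k; here n + δ = 0.12.
Maximizing c = f(k) − (n+δ)·k gives f'(k) = n+δ, i.e. 0.42·3.5·k^(0.42−1) = 0.12, so k_gold = (0.42·3.5/0.12)^(1/0.58) ≈ 75.1790.

k_gold ≈ 75.179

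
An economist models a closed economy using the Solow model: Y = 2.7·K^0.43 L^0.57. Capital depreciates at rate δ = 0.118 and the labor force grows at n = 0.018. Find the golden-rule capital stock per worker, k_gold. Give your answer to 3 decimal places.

The effective depreciation rate is n + δ = 0.018 + 0.118 = 0.136.
Maximizing c = f(k) − (n+δ)·k gives f'(k) = n+δ, i.e. 0.43·2.7·k^(0.43−1) = 0.136, so k_gold = (0.43·2.7/0.136)^(1/0.57) ≈ 43.0376.

k_gold ≈ 43.038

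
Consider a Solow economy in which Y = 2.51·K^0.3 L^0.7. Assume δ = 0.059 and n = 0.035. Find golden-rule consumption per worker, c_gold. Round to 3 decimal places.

The effective depreciation rate is n + δ = 0.035 + 0.059 = 0.094.
At the golden rule the marginal product of capital equals n+δ: 0.3·2.51·k^(0.3−1) = 0.094. Solving, k_gold = (0.3·2.51/0.094)^(1/0.7) ≈ 19.5413.
y_gold = 2.51·19.5413^0.3 ≈ 6.1229.
c_gold = y_gold − (n+δ)·k_gold = 6.1229 − 0.094·19.5413 ≈ 4.2861.

c_gold ≈ 4.286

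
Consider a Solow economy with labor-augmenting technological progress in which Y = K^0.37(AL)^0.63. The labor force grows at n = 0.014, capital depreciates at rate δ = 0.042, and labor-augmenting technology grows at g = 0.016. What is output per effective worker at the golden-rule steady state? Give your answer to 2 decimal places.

y_gold ≈ 2.62

Capital per effective worker breaks even when investment replaces (n + g + δ)·k; here n + g + δ = 0.072.
At the golden rule the marginal product of capital equals n+g+δ: 0.37·k^(0.37−1) = 0.072. Solving, k_gold = (0.37/0.072)^(1/0.63) ≈ 13.4389.
Output: y_gold = k_gold^0.37 = 13.4389^0.37 ≈ 2.6151.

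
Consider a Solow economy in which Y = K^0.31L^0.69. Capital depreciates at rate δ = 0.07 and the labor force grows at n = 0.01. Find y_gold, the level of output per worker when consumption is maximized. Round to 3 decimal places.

y_gold ≈ 1.838

The effective depreciation rate is n + δ = 0.01 + 0.07 = 0.08.
Maximizing c = f(k) − (n+δ)·k gives f'(k) = n+δ, i.e. 0.31·k^(0.31−1) = 0.08, so k_gold = (0.31/0.08)^(1/0.69) ≈ 7.1214.
Output: y_gold = k_gold^0.31 = 7.1214^0.31 ≈ 1.8378.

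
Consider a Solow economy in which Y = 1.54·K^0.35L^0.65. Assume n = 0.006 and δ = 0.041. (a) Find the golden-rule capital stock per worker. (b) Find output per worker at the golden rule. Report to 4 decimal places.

n + δ = 0.006 + 0.041 = 0.047.
Golden rule sets MPK = n+δ: 0.35·1.54·k^(0.35−1) = 0.047, so k_gold = (0.35·1.54/0.047)^(1/0.65) ≈ 42.6566.
y_gold = 1.54·42.6566^0.35 ≈ 5.7282.

(a) k_gold ≈ 42.6566; (b) y_gold ≈ 5.7282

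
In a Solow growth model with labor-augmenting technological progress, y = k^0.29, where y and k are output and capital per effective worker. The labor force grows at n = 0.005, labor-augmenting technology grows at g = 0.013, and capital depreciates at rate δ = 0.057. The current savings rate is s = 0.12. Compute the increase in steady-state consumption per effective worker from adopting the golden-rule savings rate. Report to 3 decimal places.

Δc ≈ 0.167

The effective depreciation rate is n + g + δ = 0.005 + 0.013 + 0.057 = 0.075.
Current steady state (s = 0.12): k* = (0.12/0.075)^(1/0.71) ≈ 1.9386, y* = 1.9386^0.29 ≈ 1.2116, c* = (1−0.12)·1.2116 ≈ 1.0662.
Maximizing c = f(k) − (n+g+δ)·k gives f'(k) = n+g+δ, i.e. 0.29·k^(0.29−1) = 0.075, so k_gold = (0.29/0.075)^(1/0.71) ≈ 6.7179.
y_gold = 6.7179^0.29 ≈ 1.7374, c_gold = y_gold − 0.075·k_gold ≈ 1.2335.
Gain: Δc = 1.2335 − 1.0662 ≈ 0.1673.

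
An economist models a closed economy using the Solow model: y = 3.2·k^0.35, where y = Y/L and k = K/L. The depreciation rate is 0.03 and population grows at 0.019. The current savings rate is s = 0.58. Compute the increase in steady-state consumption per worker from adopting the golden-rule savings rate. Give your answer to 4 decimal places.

Δc ≈ 1.7036

n + δ = 0.019 + 0.03 = 0.049.
Current steady state (s = 0.58): k* = (0.58·3.2/0.049)^(1/0.65) ≈ 268.0895, y* = 3.2·268.0895^0.35 ≈ 22.6489, c* = (1−0.58)·22.6489 ≈ 9.5126.
Maximizing c = f(k) − (n+δ)·k gives f'(k) = n+δ, i.e. 0.35·3.2·k^(0.35−1) = 0.049, so k_gold = (0.35·3.2/0.049)^(1/0.65) ≈ 123.2546.
y_gold = 3.2·123.2546^0.35 ≈ 17.2556, c_gold = y_gold − 0.049·k_gold ≈ 11.2162.
Gain: Δc = 11.2162 − 9.5126 ≈ 1.7036.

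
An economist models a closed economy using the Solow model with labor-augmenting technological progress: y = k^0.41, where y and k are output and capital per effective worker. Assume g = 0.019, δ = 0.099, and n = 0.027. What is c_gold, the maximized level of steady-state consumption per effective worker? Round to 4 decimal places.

The effective depreciation rate is n + g + δ = 0.027 + 0.019 + 0.099 = 0.145.
Setting f'(k) = n+g+δ gives 0.41·k^(0.41−1) = 0.145, hence k_gold = (0.41/0.145)^(1/0.59) ≈ 5.8225.
y_gold = 5.8225^0.41 ≈ 2.0592.
c_gold = y_gold − (n+g+δ)·k_gold = 2.0592 − 0.145·5.8225 ≈ 1.2149.

c_gold ≈ 1.2149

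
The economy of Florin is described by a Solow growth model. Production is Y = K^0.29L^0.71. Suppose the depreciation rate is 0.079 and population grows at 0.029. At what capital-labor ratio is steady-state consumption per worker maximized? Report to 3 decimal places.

k_gold ≈ 4.020

n + δ = 0.029 + 0.079 = 0.108.
At the golden rule the marginal product of capital equals n+δ: 0.29·k^(0.29−1) = 0.108. Solving, k_gold = (0.29/0.108)^(1/0.71) ≈ 4.0197.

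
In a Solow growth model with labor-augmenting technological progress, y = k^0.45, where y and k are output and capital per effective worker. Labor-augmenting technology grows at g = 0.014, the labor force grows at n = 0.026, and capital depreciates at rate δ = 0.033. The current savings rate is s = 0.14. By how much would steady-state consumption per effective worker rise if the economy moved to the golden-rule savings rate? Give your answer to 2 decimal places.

Δc ≈ 0.97

n + g + δ = 0.026 + 0.014 + 0.033 = 0.073.
Current steady state (s = 0.14): k* = (0.14/0.073)^(1/0.55) ≈ 3.2673, y* = 3.2673^0.45 ≈ 1.7037, c* = (1−0.14)·1.7037 ≈ 1.4652.
Golden rule sets MPK = n+g+δ: 0.45·k^(0.45−1) = 0.073, so k_gold = (0.45/0.073)^(1/0.55) ≈ 27.3000.
y_gold = 27.3000^0.45 ≈ 4.4287, c_gold = y_gold − 0.073·k_gold ≈ 2.4358.
Gain: Δc = 2.4358 − 1.4652 ≈ 0.9706.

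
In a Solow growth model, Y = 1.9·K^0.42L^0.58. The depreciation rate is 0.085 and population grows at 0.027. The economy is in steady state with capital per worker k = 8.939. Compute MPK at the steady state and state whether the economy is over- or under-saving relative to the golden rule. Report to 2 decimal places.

under-saving; MPK ≈ 0.22

n + δ = 0.027 + 0.085 = 0.112.
MPK = 0.42·1.9·k^(0.42−1) = 0.42·1.9·8.939^(-0.58) ≈ 0.2240.
MPK > 0.112, so the economy is dynamically efficient (under-saving).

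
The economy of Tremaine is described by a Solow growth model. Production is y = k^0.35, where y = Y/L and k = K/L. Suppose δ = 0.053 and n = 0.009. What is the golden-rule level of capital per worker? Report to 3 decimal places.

k_gold ≈ 14.336

The effective depreciation rate is n + δ = 0.009 + 0.053 = 0.062.
Setting f'(k) = n+δ gives 0.35·k^(0.35−1) = 0.062, hence k_gold = (0.35/0.062)^(1/0.65) ≈ 14.3359.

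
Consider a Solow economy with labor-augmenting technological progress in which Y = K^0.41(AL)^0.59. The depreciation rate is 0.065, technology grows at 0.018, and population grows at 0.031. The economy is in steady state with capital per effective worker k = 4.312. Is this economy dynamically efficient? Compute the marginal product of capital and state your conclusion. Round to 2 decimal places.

n + g + δ = 0.031 + 0.018 + 0.065 = 0.114.
MPK = 0.41·k^(0.41−1) = 0.41·4.312^(-0.59) ≈ 0.1731.
MPK > 0.114, so the economy is dynamically efficient (under-saving).

dynamically efficient; MPK ≈ 0.17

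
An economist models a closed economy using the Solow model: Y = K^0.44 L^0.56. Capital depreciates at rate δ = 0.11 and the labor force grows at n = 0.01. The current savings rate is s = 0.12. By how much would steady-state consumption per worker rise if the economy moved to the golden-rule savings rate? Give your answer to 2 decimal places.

Δc ≈ 0.67

Capital per worker breaks even when investment replaces (n + δ)·k; here n + δ = 0.12.
Current steady state (s = 0.12): k* = (0.12/0.12)^(1/0.56) ≈ 1.0000, y* = 1.0000^0.44 ≈ 1.0000, c* = (1−0.12)·1.0000 ≈ 0.8800.
Setting f'(k) = n+δ gives 0.44·k^(0.44−1) = 0.12, hence k_gold = (0.44/0.12)^(1/0.56) ≈ 10.1772.
y_gold = 10.1772^0.44 ≈ 2.7756, c_gold = y_gold − 0.12·k_gold ≈ 1.5543.
Gain: Δc = 1.5543 − 0.8800 ≈ 0.6743.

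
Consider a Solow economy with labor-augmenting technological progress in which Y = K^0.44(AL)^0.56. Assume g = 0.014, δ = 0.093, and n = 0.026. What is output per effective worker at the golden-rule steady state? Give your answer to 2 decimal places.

y_gold ≈ 2.56

Capital per effective worker breaks even when investment replaces (n + g + δ)·k; here n + g + δ = 0.133.
At the golden rule the marginal product of capital equals n+g+δ: 0.44·k^(0.44−1) = 0.133. Solving, k_gold = (0.44/0.133)^(1/0.56) ≈ 8.4695.
Output: y_gold = k_gold^0.44 = 8.4695^0.44 ≈ 2.5601.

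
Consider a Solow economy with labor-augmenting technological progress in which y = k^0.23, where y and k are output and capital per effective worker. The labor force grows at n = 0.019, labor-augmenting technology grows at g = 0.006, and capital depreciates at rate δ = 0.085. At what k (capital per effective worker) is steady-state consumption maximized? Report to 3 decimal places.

n + g + δ = 0.019 + 0.006 + 0.085 = 0.11.
Setting f'(k) = n+g+δ gives 0.23·k^(0.23−1) = 0.11, hence k_gold = (0.23/0.11)^(1/0.77) ≈ 2.6063.

k_gold ≈ 2.606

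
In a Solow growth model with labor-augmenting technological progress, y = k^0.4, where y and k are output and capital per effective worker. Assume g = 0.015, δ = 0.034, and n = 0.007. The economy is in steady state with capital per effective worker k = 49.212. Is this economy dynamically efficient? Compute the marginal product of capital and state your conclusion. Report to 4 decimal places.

Break-even investment rate: n + g + δ = 0.007 + 0.015 + 0.034 = 0.056.
MPK = 0.4·k^(0.4−1) = 0.4·49.212^(-0.6) ≈ 0.0386.
MPK < 0.056, so the economy is dynamically inefficient (over-saving).

dynamically inefficient; MPK ≈ 0.0386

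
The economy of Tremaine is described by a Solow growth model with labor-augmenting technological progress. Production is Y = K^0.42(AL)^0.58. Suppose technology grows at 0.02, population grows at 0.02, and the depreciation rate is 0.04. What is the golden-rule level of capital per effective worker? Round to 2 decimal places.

k_gold ≈ 17.44

Break-even investment rate: n + g + δ = 0.02 + 0.02 + 0.04 = 0.08.
At the golden rule the marginal product of capital equals n+g+δ: 0.42·k^(0.42−1) = 0.08. Solving, k_gold = (0.42/0.08)^(1/0.58) ≈ 17.4443.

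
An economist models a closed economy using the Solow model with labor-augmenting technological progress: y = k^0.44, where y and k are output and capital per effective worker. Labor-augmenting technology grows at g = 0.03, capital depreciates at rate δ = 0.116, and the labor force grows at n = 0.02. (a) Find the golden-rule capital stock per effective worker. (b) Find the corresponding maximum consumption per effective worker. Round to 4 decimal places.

Capital per effective worker breaks even when investment replaces (n + g + δ)·k; here n + g + δ = 0.166.
At the golden rule the marginal product of capital equals n+g+δ: 0.44·k^(0.44−1) = 0.166. Solving, k_gold = (0.44/0.166)^(1/0.56) ≈ 5.7013.
y_gold = 5.7013^0.44 ≈ 2.1509; c_gold = y_gold − 0.166·k_gold ≈ 1.2045.

(a) k_gold ≈ 5.7013; (b) c_gold ≈ 1.2045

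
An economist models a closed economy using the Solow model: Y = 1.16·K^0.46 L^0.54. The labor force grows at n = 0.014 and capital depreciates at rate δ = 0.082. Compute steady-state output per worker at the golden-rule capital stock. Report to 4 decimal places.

y_gold ≈ 5.0008

Break-even investment rate: n + δ = 0.014 + 0.082 = 0.096.
Setting f'(k) = n+δ gives 0.46·1.16·k^(0.46−1) = 0.096, hence k_gold = (0.46·1.16/0.096)^(1/0.54) ≈ 23.9622.
Output: y_gold = 1.16·k_gold^0.46 = 1.16·23.9622^0.46 ≈ 5.0008.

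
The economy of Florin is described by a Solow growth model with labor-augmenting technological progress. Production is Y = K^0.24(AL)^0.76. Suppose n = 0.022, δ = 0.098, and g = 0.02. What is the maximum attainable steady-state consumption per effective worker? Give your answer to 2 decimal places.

c_gold ≈ 0.90

Break-even investment rate: n + g + δ = 0.022 + 0.02 + 0.098 = 0.14.
Golden rule sets MPK = n+g+δ: 0.24·k^(0.24−1) = 0.14, so k_gold = (0.24/0.14)^(1/0.76) ≈ 2.0324.
y_gold = 2.0324^0.24 ≈ 1.1856.
c_gold = y_gold − (n+g+δ)·k_gold = 1.1856 − 0.14·2.0324 ≈ 0.9010.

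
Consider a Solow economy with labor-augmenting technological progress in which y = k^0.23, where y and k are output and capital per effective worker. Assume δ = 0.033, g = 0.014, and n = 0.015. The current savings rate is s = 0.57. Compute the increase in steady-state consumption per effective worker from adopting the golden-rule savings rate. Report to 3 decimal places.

Δc ≈ 0.305

Break-even investment rate: n + g + δ = 0.015 + 0.014 + 0.033 = 0.062.
Current steady state (s = 0.57): k* = (0.57/0.062)^(1/0.77) ≈ 17.8352, y* = 17.8352^0.23 ≈ 1.9400, c* = (1−0.57)·1.9400 ≈ 0.8342.
Setting f'(k) = n+g+δ gives 0.23·k^(0.23−1) = 0.062, hence k_gold = (0.23/0.062)^(1/0.77) ≈ 5.4878.
y_gold = 5.4878^0.23 ≈ 1.4793, c_gold = y_gold − 0.062·k_gold ≈ 1.1391.
Gain: Δc = 1.1391 − 0.8342 ≈ 0.3049.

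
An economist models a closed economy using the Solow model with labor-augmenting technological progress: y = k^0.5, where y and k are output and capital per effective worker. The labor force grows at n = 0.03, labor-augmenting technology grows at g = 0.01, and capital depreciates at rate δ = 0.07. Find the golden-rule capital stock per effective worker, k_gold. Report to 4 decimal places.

The effective depreciation rate is n + g + δ = 0.03 + 0.01 + 0.07 = 0.11.
At the golden rule the marginal product of capital equals n+g+δ: 0.5·k^(0.5−1) = 0.11. Solving, k_gold = (0.5/0.11)^(1/0.5) ≈ 20.6612.

k_gold ≈ 20.6612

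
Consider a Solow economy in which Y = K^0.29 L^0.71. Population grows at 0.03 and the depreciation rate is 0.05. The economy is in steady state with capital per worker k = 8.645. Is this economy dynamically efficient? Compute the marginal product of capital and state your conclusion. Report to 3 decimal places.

n + δ = 0.03 + 0.05 = 0.08.
MPK = 0.29·k^(0.29−1) = 0.29·8.645^(-0.71) ≈ 0.0627.
MPK < 0.08, so the economy is dynamically inefficient (over-saving).

dynamically inefficient; MPK ≈ 0.063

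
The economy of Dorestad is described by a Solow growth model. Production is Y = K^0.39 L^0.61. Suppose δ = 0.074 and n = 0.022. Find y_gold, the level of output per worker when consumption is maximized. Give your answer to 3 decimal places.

Break-even investment rate: n + δ = 0.022 + 0.074 = 0.096.
Maximizing c = f(k) − (n+δ)·k gives f'(k) = n+δ, i.e. 0.39·k^(0.39−1) = 0.096, so k_gold = (0.39/0.096)^(1/0.61) ≈ 9.9546.
Output: y_gold = k_gold^0.39 = 9.9546^0.39 ≈ 2.4504.

y_gold ≈ 2.450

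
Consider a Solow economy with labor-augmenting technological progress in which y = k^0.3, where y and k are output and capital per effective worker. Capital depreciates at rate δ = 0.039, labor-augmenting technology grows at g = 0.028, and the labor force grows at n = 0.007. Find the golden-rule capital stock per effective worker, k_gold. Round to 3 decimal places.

k_gold ≈ 7.386

n + g + δ = 0.007 + 0.028 + 0.039 = 0.074.
Golden rule sets MPK = n+g+δ: 0.3·k^(0.3−1) = 0.074, so k_gold = (0.3/0.074)^(1/0.7) ≈ 7.3861.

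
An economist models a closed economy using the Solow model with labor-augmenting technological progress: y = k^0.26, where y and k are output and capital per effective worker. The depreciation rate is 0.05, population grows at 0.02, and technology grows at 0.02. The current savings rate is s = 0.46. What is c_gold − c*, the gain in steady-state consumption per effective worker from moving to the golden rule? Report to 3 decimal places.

n + g + δ = 0.02 + 0.02 + 0.05 = 0.09.
Current steady state (s = 0.46): k* = (0.46/0.09)^(1/0.74) ≈ 9.0668, y* = 9.0668^0.26 ≈ 1.7739, c* = (1−0.46)·1.7739 ≈ 0.9579.
Golden rule sets MPK = n+g+δ: 0.26·k^(0.26−1) = 0.09, so k_gold = (0.26/0.09)^(1/0.74) ≈ 4.1938.
y_gold = 4.1938^0.26 ≈ 1.4517, c_gold = y_gold − 0.09·k_gold ≈ 1.0743.
Gain: Δc = 1.0743 − 0.9579 ≈ 0.1163.

Δc ≈ 0.116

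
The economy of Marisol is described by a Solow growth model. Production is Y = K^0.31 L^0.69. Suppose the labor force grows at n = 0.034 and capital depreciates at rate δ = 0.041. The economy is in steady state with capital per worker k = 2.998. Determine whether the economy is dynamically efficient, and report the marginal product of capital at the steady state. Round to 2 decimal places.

dynamically efficient; MPK ≈ 0.15

Capital per worker breaks even when investment replaces (n + δ)·k; here n + δ = 0.075.
MPK = 0.31·k^(0.31−1) = 0.31·2.998^(-0.69) ≈ 0.1453.
MPK > 0.075, so the economy is dynamically efficient (under-saving).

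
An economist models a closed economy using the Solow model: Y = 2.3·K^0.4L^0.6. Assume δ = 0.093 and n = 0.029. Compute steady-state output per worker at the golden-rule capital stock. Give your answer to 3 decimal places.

n + δ = 0.029 + 0.093 = 0.122.
At the golden rule the marginal product of capital equals n+δ: 0.4·2.3·k^(0.4−1) = 0.122. Solving, k_gold = (0.4·2.3/0.122)^(1/0.6) ≈ 28.9988.
Output: y_gold = 2.3·k_gold^0.4 = 2.3·28.9988^0.4 ≈ 8.8446.

y_gold ≈ 8.845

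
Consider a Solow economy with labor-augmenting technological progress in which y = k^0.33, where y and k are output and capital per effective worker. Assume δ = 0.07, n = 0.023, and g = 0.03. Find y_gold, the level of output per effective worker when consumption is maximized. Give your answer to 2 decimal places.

Capital per effective worker breaks even when investment replaces (n + g + δ)·k; here n + g + δ = 0.123.
Setting f'(k) = n+g+δ gives 0.33·k^(0.33−1) = 0.123, hence k_gold = (0.33/0.123)^(1/0.67) ≈ 4.3623.
Output: y_gold = k_gold^0.33 = 4.3623^0.33 ≈ 1.6259.

y_gold ≈ 1.63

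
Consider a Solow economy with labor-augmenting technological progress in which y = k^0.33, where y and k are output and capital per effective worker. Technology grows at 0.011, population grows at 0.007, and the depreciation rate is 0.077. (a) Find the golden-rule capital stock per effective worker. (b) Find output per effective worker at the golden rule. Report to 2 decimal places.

(a) k_gold ≈ 6.41; (b) y_gold ≈ 1.85

Capital per effective worker breaks even when investment replaces (n + g + δ)·k; here n + g + δ = 0.095.
Maximizing c = f(k) − (n+g+δ)·k gives f'(k) = n+g+δ, i.e. 0.33·k^(0.33−1) = 0.095, so k_gold = (0.33/0.095)^(1/0.67) ≈ 6.4143.
y_gold = 6.4143^0.33 ≈ 1.8465.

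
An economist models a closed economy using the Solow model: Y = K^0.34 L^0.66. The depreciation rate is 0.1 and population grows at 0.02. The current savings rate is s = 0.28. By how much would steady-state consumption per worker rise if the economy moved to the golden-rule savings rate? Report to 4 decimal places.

Δc ≈ 0.0146

Break-even investment rate: n + δ = 0.02 + 0.1 = 0.12.
Current steady state (s = 0.28): k* = (0.28/0.12)^(1/0.66) ≈ 3.6103, y* = 3.6103^0.34 ≈ 1.5473, c* = (1−0.28)·1.5473 ≈ 1.1140.
At the golden rule the marginal product of capital equals n+δ: 0.34·k^(0.34−1) = 0.12. Solving, k_gold = (0.34/0.12)^(1/0.66) ≈ 4.8451.
y_gold = 4.8451^0.34 ≈ 1.7100, c_gold = y_gold − 0.12·k_gold ≈ 1.1286.
Gain: Δc = 1.1286 − 1.1140 ≈ 0.0146.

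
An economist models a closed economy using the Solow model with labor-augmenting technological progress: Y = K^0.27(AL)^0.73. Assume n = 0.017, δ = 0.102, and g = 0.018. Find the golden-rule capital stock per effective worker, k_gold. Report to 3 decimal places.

k_gold ≈ 2.533

The effective depreciation rate is n + g + δ = 0.017 + 0.018 + 0.102 = 0.137.
Golden rule sets MPK = n+g+δ: 0.27·k^(0.27−1) = 0.137, so k_gold = (0.27/0.137)^(1/0.73) ≈ 2.5329.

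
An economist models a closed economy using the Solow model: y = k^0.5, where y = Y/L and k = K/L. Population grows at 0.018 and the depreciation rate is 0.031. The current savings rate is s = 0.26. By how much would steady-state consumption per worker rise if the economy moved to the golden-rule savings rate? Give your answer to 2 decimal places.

Break-even investment rate: n + δ = 0.018 + 0.031 = 0.049.
Current steady state (s = 0.26): k* = (0.26/0.049)^(1/0.5) ≈ 28.1549, y* = 28.1549^0.5 ≈ 5.3061, c* = (1−0.26)·5.3061 ≈ 3.9265.
Golden rule sets MPK = n+δ: 0.5·k^(0.5−1) = 0.049, so k_gold = (0.5/0.049)^(1/0.5) ≈ 104.1233.
y_gold = 104.1233^0.5 ≈ 10.2041, c_gold = y_gold − 0.049·k_gold ≈ 5.1020.
Gain: Δc = 5.1020 − 3.9265 ≈ 1.1755.

Δc ≈ 1.18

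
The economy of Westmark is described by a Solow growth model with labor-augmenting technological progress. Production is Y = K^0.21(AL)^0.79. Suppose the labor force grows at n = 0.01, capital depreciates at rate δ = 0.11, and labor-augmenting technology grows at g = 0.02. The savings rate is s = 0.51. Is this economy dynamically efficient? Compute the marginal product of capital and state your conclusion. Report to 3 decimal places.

dynamically inefficient; MPK ≈ 0.058

Capital per effective worker breaks even when investment replaces (n + g + δ)·k; here n + g + δ = 0.14.
Steady-state k*: s·k^0.21 = 0.14·k gives k* = (0.51/0.14)^(1/0.79) ≈ 5.1367.
MPK = 0.21·5.1367^(-0.79) ≈ 0.0576.
MPK < n+g+δ = 0.14, so the economy is dynamically inefficient (over-saving).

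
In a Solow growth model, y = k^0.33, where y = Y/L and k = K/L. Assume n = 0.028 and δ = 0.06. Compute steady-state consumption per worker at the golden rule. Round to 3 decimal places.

The effective depreciation rate is n + δ = 0.028 + 0.06 = 0.088.
Setting f'(k) = n+δ gives 0.33·k^(0.33−1) = 0.088, hence k_gold = (0.33/0.088)^(1/0.67) ≈ 7.1906.
y_gold = 7.1906^0.33 ≈ 1.9175.
c_gold = y_gold − (n+δ)·k_gold = 1.9175 − 0.088·7.1906 ≈ 1.2847.

c_gold ≈ 1.285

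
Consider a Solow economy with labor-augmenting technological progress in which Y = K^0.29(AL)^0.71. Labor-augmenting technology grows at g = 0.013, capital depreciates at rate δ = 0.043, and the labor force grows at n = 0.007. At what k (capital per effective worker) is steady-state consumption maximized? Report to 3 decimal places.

k_gold ≈ 8.588

n + g + δ = 0.007 + 0.013 + 0.043 = 0.063.
Setting f'(k) = n+g+δ gives 0.29·k^(0.29−1) = 0.063, hence k_gold = (0.29/0.063)^(1/0.71) ≈ 8.5878.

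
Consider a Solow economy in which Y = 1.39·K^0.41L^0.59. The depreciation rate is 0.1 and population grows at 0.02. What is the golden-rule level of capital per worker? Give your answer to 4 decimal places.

k_gold ≈ 14.0220

The effective depreciation rate is n + δ = 0.02 + 0.1 = 0.12.
Setting f'(k) = n+δ gives 0.41·1.39·k^(0.41−1) = 0.12, hence k_gold = (0.41·1.39/0.12)^(1/0.59) ≈ 14.0220.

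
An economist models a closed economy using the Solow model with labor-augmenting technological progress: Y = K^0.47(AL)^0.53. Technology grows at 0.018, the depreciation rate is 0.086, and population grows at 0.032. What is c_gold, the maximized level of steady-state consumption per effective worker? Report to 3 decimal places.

The effective depreciation rate is n + g + δ = 0.032 + 0.018 + 0.086 = 0.136.
Golden rule sets MPK = n+g+δ: 0.47·k^(0.47−1) = 0.136, so k_gold = (0.47/0.136)^(1/0.53) ≈ 10.3788.
y_gold = 10.3788^0.47 ≈ 3.0032.
c_gold = y_gold − (n+g+δ)·k_gold = 3.0032 − 0.136·10.3788 ≈ 1.5917.

c_gold ≈ 1.592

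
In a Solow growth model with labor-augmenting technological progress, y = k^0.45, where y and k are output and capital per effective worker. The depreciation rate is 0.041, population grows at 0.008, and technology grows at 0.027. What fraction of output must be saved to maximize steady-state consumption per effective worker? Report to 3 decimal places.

s_gold = 0.450

Break-even investment rate: n + g + δ = 0.008 + 0.027 + 0.041 = 0.076.
At the golden rule MPK = n+g+δ, and in any Cobb-Douglas steady state s = (n+g+δ)·k/y = MPK·k/y = capital's share 0.45.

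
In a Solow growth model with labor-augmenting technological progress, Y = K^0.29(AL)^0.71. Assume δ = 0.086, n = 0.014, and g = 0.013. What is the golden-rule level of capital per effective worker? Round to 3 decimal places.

k_gold ≈ 3.771

Capital per effective worker breaks even when investment replaces (n + g + δ)·k; here n + g + δ = 0.113.
Setting f'(k) = n+g+δ gives 0.29·k^(0.29−1) = 0.113, hence k_gold = (0.29/0.113)^(1/0.71) ≈ 3.7714.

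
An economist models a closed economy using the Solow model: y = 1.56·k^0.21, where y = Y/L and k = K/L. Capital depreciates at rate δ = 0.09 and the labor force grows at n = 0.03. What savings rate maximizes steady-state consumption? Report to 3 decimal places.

s_gold = 0.210

The effective depreciation rate is n + δ = 0.03 + 0.09 = 0.12.
At the golden rule MPK = n+δ, and in any Cobb-Douglas steady state s = (n+δ)·k/y = MPK·k/y = capital's share 0.21.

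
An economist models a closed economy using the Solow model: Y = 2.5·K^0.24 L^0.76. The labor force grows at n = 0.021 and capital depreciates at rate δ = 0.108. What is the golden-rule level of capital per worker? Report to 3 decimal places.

k_gold ≈ 7.557

n + δ = 0.021 + 0.108 = 0.129.
Golden rule sets MPK = n+δ: 0.24·2.5·k^(0.24−1) = 0.129, so k_gold = (0.24·2.5/0.129)^(1/0.76) ≈ 7.5574.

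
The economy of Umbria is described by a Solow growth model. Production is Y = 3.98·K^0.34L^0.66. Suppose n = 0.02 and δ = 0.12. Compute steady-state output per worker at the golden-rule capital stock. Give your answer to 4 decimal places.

n + δ = 0.02 + 0.12 = 0.14.
Maximizing c = f(k) − (n+δ)·k gives f'(k) = n+δ, i.e. 0.34·3.98·k^(0.34−1) = 0.14, so k_gold = (0.34·3.98/0.14)^(1/0.66) ≈ 31.1013.
Output: y_gold = 3.98·k_gold^0.34 = 3.98·31.1013^0.34 ≈ 12.8064.

y_gold ≈ 12.8064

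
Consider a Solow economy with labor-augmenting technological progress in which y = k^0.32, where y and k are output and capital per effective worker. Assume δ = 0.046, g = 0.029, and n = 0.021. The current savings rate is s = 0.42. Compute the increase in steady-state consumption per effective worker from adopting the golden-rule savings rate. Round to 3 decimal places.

Δc ≈ 0.037

The effective depreciation rate is n + g + δ = 0.021 + 0.029 + 0.046 = 0.096.
Current steady state (s = 0.42): k* = (0.42/0.096)^(1/0.68) ≈ 8.7622, y* = 8.7622^0.32 ≈ 2.0028, c* = (1−0.42)·2.0028 ≈ 1.1616.
Maximizing c = f(k) − (n+g+δ)·k gives f'(k) = n+g+δ, i.e. 0.32·k^(0.32−1) = 0.096, so k_gold = (0.32/0.096)^(1/0.68) ≈ 5.8741.
y_gold = 5.8741^0.32 ≈ 1.7622, c_gold = y_gold − 0.096·k_gold ≈ 1.1983.
Gain: Δc = 1.1983 − 1.1616 ≈ 0.0367.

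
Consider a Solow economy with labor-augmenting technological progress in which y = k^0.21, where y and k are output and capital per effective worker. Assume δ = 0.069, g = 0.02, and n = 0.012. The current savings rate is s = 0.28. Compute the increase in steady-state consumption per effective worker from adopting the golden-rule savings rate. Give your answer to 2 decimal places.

Break-even investment rate: n + g + δ = 0.012 + 0.02 + 0.069 = 0.101.
Current steady state (s = 0.28): k* = (0.28/0.101)^(1/0.79) ≈ 3.6354, y* = 3.6354^0.21 ≈ 1.3113, c* = (1−0.28)·1.3113 ≈ 0.9442.
At the golden rule the marginal product of capital equals n+g+δ: 0.21·k^(0.21−1) = 0.101. Solving, k_gold = (0.21/0.101)^(1/0.79) ≈ 2.5258.
y_gold = 2.5258^0.21 ≈ 1.2148, c_gold = y_gold − 0.101·k_gold ≈ 0.9597.
Gain: Δc = 0.9597 − 0.9442 ≈ 0.0155.

Δc ≈ 0.02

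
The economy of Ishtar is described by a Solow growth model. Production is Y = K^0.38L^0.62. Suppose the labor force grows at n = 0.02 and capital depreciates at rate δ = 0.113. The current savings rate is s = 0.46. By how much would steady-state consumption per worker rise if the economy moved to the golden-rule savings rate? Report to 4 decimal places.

Δc ≈ 0.0246

The effective depreciation rate is n + δ = 0.02 + 0.113 = 0.133.
Current steady state (s = 0.46): k* = (0.46/0.133)^(1/0.62) ≈ 7.3995, y* = 7.3995^0.38 ≈ 2.1394, c* = (1−0.46)·2.1394 ≈ 1.1553.
Golden rule sets MPK = n+δ: 0.38·k^(0.38−1) = 0.133, so k_gold = (0.38/0.133)^(1/0.62) ≈ 5.4372.
y_gold = 5.4372^0.38 ≈ 1.9030, c_gold = y_gold − 0.133·k_gold ≈ 1.1799.
Gain: Δc = 1.1799 − 1.1553 ≈ 0.0246.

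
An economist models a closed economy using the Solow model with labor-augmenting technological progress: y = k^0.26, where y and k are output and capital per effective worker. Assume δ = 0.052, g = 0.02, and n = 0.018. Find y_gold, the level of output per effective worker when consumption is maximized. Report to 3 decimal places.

y_gold ≈ 1.452

The effective depreciation rate is n + g + δ = 0.018 + 0.02 + 0.052 = 0.09.
Maximizing c = f(k) − (n+g+δ)·k gives f'(k) = n+g+δ, i.e. 0.26·k^(0.26−1) = 0.09, so k_gold = (0.26/0.09)^(1/0.74) ≈ 4.1938.
Output: y_gold = k_gold^0.26 = 4.1938^0.26 ≈ 1.4517.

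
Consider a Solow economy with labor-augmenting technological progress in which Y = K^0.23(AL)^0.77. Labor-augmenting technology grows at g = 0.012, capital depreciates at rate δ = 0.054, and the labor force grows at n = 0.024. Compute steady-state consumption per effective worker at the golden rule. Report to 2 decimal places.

Break-even investment rate: n + g + δ = 0.024 + 0.012 + 0.054 = 0.09.
Golden rule sets MPK = n+g+δ: 0.23·k^(0.23−1) = 0.09, so k_gold = (0.23/0.09)^(1/0.77) ≈ 3.3822.
y_gold = 3.3822^0.23 ≈ 1.3235.
c_gold = y_gold − (n+g+δ)·k_gold = 1.3235 − 0.09·3.3822 ≈ 1.0191.

c_gold ≈ 1.02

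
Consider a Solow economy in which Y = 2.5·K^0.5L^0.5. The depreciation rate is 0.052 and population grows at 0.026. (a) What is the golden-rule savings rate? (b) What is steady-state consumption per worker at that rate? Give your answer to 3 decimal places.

n + δ = 0.026 + 0.052 = 0.078.
For Cobb-Douglas, s_gold equals capital's share: s_gold = 0.5.
Setting f'(k) = n+δ gives 0.5·2.5·k^(0.5−1) = 0.078, hence k_gold = (0.5·2.5/0.078)^(1/0.5) ≈ 256.8212.
y_gold = 2.5·256.8212^0.5 ≈ 40.0641; c_gold = (1−0.5)·y_gold ≈ 20.0321.

(a) s_gold = 0.500; (b) c_gold ≈ 20.032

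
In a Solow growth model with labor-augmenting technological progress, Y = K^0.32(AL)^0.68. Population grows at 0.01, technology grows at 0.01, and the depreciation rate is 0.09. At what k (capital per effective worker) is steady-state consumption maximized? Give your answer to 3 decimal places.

Capital per effective worker breaks even when investment replaces (n + g + δ)·k; here n + g + δ = 0.11.
Golden rule sets MPK = n+g+δ: 0.32·k^(0.32−1) = 0.11, so k_gold = (0.32/0.11)^(1/0.68) ≈ 4.8083.

k_gold ≈ 4.808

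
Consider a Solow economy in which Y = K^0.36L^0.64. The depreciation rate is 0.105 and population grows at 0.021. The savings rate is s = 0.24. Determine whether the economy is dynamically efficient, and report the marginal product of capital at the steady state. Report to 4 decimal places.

Capital per worker breaks even when investment replaces (n + δ)·k; here n + δ = 0.126.
Steady-state k*: s·k^0.36 = 0.126·k gives k* = (0.24/0.126)^(1/0.64) ≈ 2.7369.
MPK = 0.36·2.7369^(-0.64) ≈ 0.1890.
MPK > n+δ = 0.126, so the economy is dynamically efficient (under-saving).

dynamically efficient; MPK ≈ 0.1890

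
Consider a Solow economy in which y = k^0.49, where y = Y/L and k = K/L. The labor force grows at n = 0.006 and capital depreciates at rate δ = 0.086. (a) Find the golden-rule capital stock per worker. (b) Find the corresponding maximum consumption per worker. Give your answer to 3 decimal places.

(a) k_gold ≈ 26.566; (b) c_gold ≈ 2.544

Break-even investment rate: n + δ = 0.006 + 0.086 = 0.092.
At the golden rule the marginal product of capital equals n+δ: 0.49·k^(0.49−1) = 0.092. Solving, k_gold = (0.49/0.092)^(1/0.51) ≈ 26.5662.
y_gold = 26.5662^0.49 ≈ 4.9879; c_gold = y_gold − 0.092·k_gold ≈ 2.5439.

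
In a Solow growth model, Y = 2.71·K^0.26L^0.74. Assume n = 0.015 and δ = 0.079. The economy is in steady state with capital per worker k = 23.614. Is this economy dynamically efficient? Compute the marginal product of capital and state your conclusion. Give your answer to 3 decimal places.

dynamically inefficient; MPK ≈ 0.068

Break-even investment rate: n + δ = 0.015 + 0.079 = 0.094.
MPK = 0.26·2.71·k^(0.26−1) = 0.26·2.71·23.614^(-0.74) ≈ 0.0679.
MPK < 0.094, so the economy is dynamically inefficient (over-saving).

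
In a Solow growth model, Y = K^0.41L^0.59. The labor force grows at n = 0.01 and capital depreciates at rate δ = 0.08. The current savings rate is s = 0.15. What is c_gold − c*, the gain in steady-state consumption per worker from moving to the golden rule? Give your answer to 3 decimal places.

Δc ≈ 0.480

n + δ = 0.01 + 0.08 = 0.09.
Current steady state (s = 0.15): k* = (0.15/0.09)^(1/0.59) ≈ 2.3769, y* = 2.3769^0.41 ≈ 1.4262, c* = (1−0.15)·1.4262 ≈ 1.2122.
At the golden rule the marginal product of capital equals n+δ: 0.41·k^(0.41−1) = 0.09. Solving, k_gold = (0.41/0.09)^(1/0.59) ≈ 13.0669.
y_gold = 13.0669^0.41 ≈ 2.8683, c_gold = y_gold − 0.09·k_gold ≈ 1.6923.
Gain: Δc = 1.6923 − 1.2122 ≈ 0.4801.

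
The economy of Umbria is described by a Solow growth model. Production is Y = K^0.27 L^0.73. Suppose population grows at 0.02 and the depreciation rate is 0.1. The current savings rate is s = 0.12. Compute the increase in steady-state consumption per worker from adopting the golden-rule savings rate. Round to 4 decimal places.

The effective depreciation rate is n + δ = 0.02 + 0.1 = 0.12.
Current steady state (s = 0.12): k* = (0.12/0.12)^(1/0.73) ≈ 1.0000, y* = 1.0000^0.27 ≈ 1.0000, c* = (1−0.12)·1.0000 ≈ 0.8800.
Golden rule sets MPK = n+δ: 0.27·k^(0.27−1) = 0.12, so k_gold = (0.27/0.12)^(1/0.73) ≈ 3.0370.
y_gold = 3.0370^0.27 ≈ 1.3498, c_gold = y_gold − 0.12·k_gold ≈ 0.9853.
Gain: Δc = 0.9853 − 0.8800 ≈ 0.1053.

Δc ≈ 0.1053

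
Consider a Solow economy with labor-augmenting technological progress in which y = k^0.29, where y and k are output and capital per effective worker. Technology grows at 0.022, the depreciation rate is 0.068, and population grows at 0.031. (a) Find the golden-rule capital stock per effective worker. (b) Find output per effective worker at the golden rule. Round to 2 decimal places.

Break-even investment rate: n + g + δ = 0.031 + 0.022 + 0.068 = 0.121.
At the golden rule the marginal product of capital equals n+g+δ: 0.29·k^(0.29−1) = 0.121. Solving, k_gold = (0.29/0.121)^(1/0.71) ≈ 3.4250.
y_gold = 3.4250^0.29 ≈ 1.4291.

(a) k_gold ≈ 3.43; (b) y_gold ≈ 1.43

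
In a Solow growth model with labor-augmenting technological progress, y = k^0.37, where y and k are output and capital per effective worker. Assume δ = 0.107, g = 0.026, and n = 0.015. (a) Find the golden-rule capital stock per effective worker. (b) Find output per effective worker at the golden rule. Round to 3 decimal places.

(a) k_gold ≈ 4.282; (b) y_gold ≈ 1.713

Capital per effective worker breaks even when investment replaces (n + g + δ)·k; here n + g + δ = 0.148.
Maximizing c = f(k) − (n+g+δ)·k gives f'(k) = n+g+δ, i.e. 0.37·k^(0.37−1) = 0.148, so k_gold = (0.37/0.148)^(1/0.63) ≈ 4.2820.
y_gold = 4.2820^0.37 ≈ 1.7128.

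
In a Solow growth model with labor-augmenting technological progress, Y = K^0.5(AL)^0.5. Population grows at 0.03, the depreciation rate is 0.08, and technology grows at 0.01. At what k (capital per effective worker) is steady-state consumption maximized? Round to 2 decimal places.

k_gold ≈ 17.36

Break-even investment rate: n + g + δ = 0.03 + 0.01 + 0.08 = 0.12.
Golden rule sets MPK = n+g+δ: 0.5·k^(0.5−1) = 0.12, so k_gold = (0.5/0.12)^(1/0.5) ≈ 17.3611.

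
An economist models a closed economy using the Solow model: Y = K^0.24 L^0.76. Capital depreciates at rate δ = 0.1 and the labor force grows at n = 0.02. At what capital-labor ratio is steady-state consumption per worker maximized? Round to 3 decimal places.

k_gold ≈ 2.489

Capital per worker breaks even when investment replaces (n + δ)·k; here n + δ = 0.12.
Golden rule sets MPK = n+δ: 0.24·k^(0.24−1) = 0.12, so k_gold = (0.24/0.12)^(1/0.76) ≈ 2.4894.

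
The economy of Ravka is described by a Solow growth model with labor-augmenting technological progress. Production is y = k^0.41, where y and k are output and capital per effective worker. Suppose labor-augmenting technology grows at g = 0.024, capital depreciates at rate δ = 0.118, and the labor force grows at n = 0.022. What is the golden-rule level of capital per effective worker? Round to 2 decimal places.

n + g + δ = 0.022 + 0.024 + 0.118 = 0.164.
Maximizing c = f(k) − (n+g+δ)·k gives f'(k) = n+g+δ, i.e. 0.41·k^(0.41−1) = 0.164, so k_gold = (0.41/0.164)^(1/0.59) ≈ 4.7258.

k_gold ≈ 4.73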